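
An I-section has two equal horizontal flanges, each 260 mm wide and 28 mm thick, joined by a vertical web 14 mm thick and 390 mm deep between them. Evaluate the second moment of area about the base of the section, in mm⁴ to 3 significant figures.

I_base ≈ 1.70 × 10⁹ mm⁴

Treat the section as a set of non-overlapping primitives; coordinates are from the bounding-box lower-left.
Bottom flange: 260 × 28, A = 7 280 mm², y = 14 mm, Ī = 475 627 mm⁴.
Web: 14 × 390, A = 5 460 mm², y = 223 mm, Ī = 69 205 500 mm⁴.
Top flange: 260 × 28, A = 7 280 mm², y = 432 mm, Ī = 475 627 mm⁴.
Transfer each piece to the bottom edge using Ī + A·d² with d = y − 0:
  bottom flange: d = 14 mm → contributes +1 902 507 mm⁴
  web: d = 223 mm → contributes +340 725 840 mm⁴
  top flange: d = 432 mm → contributes +1 359 098 347 mm⁴
Total I = 1 701 726 693 mm⁴.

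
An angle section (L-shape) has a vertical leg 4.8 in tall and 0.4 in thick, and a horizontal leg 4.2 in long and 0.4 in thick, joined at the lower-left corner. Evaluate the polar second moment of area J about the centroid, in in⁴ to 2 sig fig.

Decompose the section into non-overlapping parts with the origin at the bottom-left of its bounding rectangle.
Vertical leg: 0.4 × 4.8, A = 1.92 in², y = 2.4 in, Ī = 3.686 in⁴.
Horizontal leg (remainder): 3.8 × 0.4, A = 1.52 in², y = 0.2 in, Ī = 0.02027 in⁴.
Centroid: ȳ = ΣA·y / ΣA = 1.428 in.
Transfer each piece to the centroidal x-axis using Ī + A·d² with d = y − 1.428:
  vertical leg: d = 0.9721 in → contributes +5.501 in⁴
  horizontal leg (remainder): d = -1.228 in → contributes +2.312 in⁴
Total I = 7.813 in⁴.
For the y-axis: x̄ = 1.128 in.
Repeating about the centroidal y-axis gives I_y = 5.596 in⁴.
Polar second moment: J = I_x + I_y = 13.41 in⁴.

J ≈ 13 in⁴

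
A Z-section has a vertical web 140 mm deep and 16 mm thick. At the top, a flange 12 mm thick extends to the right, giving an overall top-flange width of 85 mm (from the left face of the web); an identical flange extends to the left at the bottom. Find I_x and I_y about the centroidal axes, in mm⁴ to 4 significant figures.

Decompose the section into non-overlapping parts with the origin at the bottom-left of its bounding rectangle.
Web: 16 × 140, A = 2 240 mm², y = 70 mm, Ī = 3 658 667 mm⁴.
Top flange (beyond web): 69 × 12, A = 828 mm², y = 134 mm, Ī = 9 936 mm⁴.
Bottom flange (beyond web): 69 × 12, A = 828 mm², y = 6 mm, Ī = 9 936 mm⁴.
Centroid: ȳ = ΣA·y / ΣA = 70 mm.
Transfer each piece to the centroidal x-axis using Ī + A·d² with d = y − 70:
  web: d = 0 mm → contributes +3 658 667 mm⁴
  top flange (beyond web): d = 64 mm → contributes +3 401 424 mm⁴
  bottom flange (beyond web): d = -64 mm → contributes +3 401 424 mm⁴
Total I = 10 461 515 mm⁴.
For the y-axis: x̄ = 77 mm.
Repeating about the centroidal y-axis gives I_y = 3 695 955 mm⁴.

I_x ≈ 1.046 × 10⁷ mm⁴, I_y ≈ 3.696 × 10⁶ mm⁴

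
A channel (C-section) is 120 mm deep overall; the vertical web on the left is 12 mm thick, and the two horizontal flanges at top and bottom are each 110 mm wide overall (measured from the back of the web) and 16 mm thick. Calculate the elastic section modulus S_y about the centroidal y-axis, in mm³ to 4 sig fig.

S_y ≈ 8.313 × 10⁴ mm³

Treat the section as a set of non-overlapping primitives; coordinates are from the bounding-box lower-left.
Web: 12 × 120, A = 1 440 mm², x = 6 mm, Ī = 17 280 mm⁴.
Top flange (beyond web): 98 × 16, A = 1 568 mm², x = 61 mm, Ī = 1 254 923 mm⁴.
Bottom flange (beyond web): 98 × 16, A = 1 568 mm², x = 61 mm, Ī = 1 254 923 mm⁴.
Centroid: x̄ = ΣA·x / ΣA = 43.6923 mm.
Transfer each piece to the centroidal y-axis using Ī + A·d² with d = x − 43.6923:
  web: d = -37.6923 mm → contributes +2 063 102 mm⁴
  top flange (beyond web): d = 17.3077 mm → contributes +1 724 627 mm⁴
  bottom flange (beyond web): d = 17.3077 mm → contributes +1 724 627 mm⁴
Total I = 5 512 356 mm⁴.
Extreme fibre distance c = 66.3077 mm; S = I/c = 83 133 mm³.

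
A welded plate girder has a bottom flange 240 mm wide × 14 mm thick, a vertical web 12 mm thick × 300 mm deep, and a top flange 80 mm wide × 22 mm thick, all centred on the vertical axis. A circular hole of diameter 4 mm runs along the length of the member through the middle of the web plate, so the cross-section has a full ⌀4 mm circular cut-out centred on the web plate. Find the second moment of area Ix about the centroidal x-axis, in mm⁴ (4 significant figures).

Split into non-overlapping primitives; take the origin at the lower-left of the bounding box.
Bottom plate: 240 × 14, A = 3 360 mm², y = 7 mm, Ī = 54 880 mm⁴.
Web plate: 12 × 300, A = 3 600 mm², y = 164 mm, Ī = 27 000 000 mm⁴.
Top plate: 80 × 22, A = 1 760 mm², y = 325 mm, Ī = 70986.7 mm⁴.
Hole (subtracted): ⌀4, A = 12.5664 mm², y = 164 mm, Ī = 12.5664 mm⁴.
Centroid: ȳ = ΣA·y / ΣA = 135.96 mm.
Transfer each piece to the centroidal x-axis using Ī + A·d² with d = y − 135.96:
  bottom plate: d = -128.96 mm → contributes +55 933 616 mm⁴
  web plate: d = 28.0404 mm → contributes +29 830 552 mm⁴
  top plate: d = 189.04 mm → contributes +62 966 833 mm⁴
  hole: d = 28.0404 mm → contributes −9893.06 mm⁴
Total I = 148 721 108 mm⁴.

Ix ≈ 1.487 × 10⁸ mm⁴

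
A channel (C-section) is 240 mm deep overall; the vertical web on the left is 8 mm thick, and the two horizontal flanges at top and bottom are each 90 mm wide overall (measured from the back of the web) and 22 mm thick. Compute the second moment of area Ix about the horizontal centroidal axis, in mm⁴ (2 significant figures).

Ix ≈ 5.2 × 10⁷ mm⁴

Treat the section as a set of non-overlapping primitives; coordinates are from the bounding-box lower-left.
Web: 8 × 240, A = 1 920 mm², y = 120 mm, Ī = 9 216 000 mm⁴.
Top flange (beyond web): 82 × 22, A = 1 804 mm², y = 229 mm, Ī = 72 761 mm⁴.
Bottom flange (beyond web): 82 × 22, A = 1 804 mm², y = 11 mm, Ī = 72 761 mm⁴.
By symmetry the centroid is at mid-height, ȳ = 120 mm.
Transfer each piece to the horizontal centroidal axis using Ī + A·d² with d = y − 120:
  web: d = 0 mm → contributes +9 216 000 mm⁴
  top flange (beyond web): d = 109 mm → contributes +21 506 085 mm⁴
  bottom flange (beyond web): d = -109 mm → contributes +21 506 085 mm⁴
Total I = 52 228 171 mm⁴.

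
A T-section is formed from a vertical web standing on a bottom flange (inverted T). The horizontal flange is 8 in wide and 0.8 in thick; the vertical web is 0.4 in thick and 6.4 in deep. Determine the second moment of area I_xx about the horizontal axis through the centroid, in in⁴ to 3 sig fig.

I_xx ≈ 32.8 in⁴

Split into non-overlapping primitives; take the origin at the lower-left of the bounding box.
Flange: 8 × 0.8, A = 6.4 in², y = 0.4 in, Ī = 0.34133 in⁴.
Web: 0.4 × 6.4, A = 2.56 in², y = 4 in, Ī = 8.7381 in⁴.
Centroid: ȳ = ΣA·y / ΣA = 1.4286 in.
Transfer each piece to the horizontal axis through the centroid using Ī + A·d² with d = y − 1.4286:
  flange: d = -1.0286 in → contributes +7.1123 in⁴
  web: d = 2.5714 in → contributes +25.665 in⁴
Total I = 32.778 in⁴.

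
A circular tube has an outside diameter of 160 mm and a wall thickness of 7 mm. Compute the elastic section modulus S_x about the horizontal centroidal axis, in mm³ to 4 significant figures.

Decompose the section into non-overlapping parts with the origin at the bottom-left of its bounding rectangle.
Outer circle: ⌀160, A = 20106.2 mm², y = 80 mm, Ī = 32 169 909 mm⁴.
Bore (subtracted): ⌀146, A = 16741.5 mm², y = 80 mm, Ī = 22 303 926 mm⁴.
By symmetry the centroid is at mid-height, ȳ = 80 mm.
All pieces are centred on the horizontal centroidal axis, so I = ΣĪ (holes subtracted) = 9 865 982 mm⁴.
Extreme fibre distance c = 80 mm; S = I/c = 123 325 mm³.

S_x ≈ 1.233 × 10⁵ mm³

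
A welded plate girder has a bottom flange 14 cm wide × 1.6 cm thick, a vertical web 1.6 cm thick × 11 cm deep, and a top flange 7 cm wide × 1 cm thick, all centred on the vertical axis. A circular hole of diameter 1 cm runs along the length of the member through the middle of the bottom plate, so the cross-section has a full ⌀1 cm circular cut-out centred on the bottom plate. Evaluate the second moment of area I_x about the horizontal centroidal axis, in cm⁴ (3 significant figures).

I_x ≈ 1100 cm⁴

Treat the section as a set of non-overlapping primitives; coordinates are from the bounding-box lower-left.
Bottom plate: 14 × 1.6, A = 22.4 cm², y = 0.8 cm, Ī = 4.7787 cm⁴.
Web plate: 1.6 × 11, A = 17.6 cm², y = 7.1 cm, Ī = 177.47 cm⁴.
Top plate: 7 × 1, A = 7 cm², y = 13.1 cm, Ī = 0.58333 cm⁴.
Hole (subtracted): ⌀1, A = 0.7854 cm², y = 0.8 cm, Ī = 0.049087 cm⁴.
Centroid: ȳ = ΣA·y / ΣA = 5.0623 cm.
Transfer each piece to the horizontal centroidal axis using Ī + A·d² with d = y − 5.0623:
  bottom plate: d = -4.2623 cm → contributes +411.72 cm⁴
  web plate: d = 2.0377 cm → contributes +250.55 cm⁴
  top plate: d = 8.0377 cm → contributes +452.82 cm⁴
  hole: d = -4.2623 cm → contributes −14.318 cm⁴
Total I = 1100.8 cm⁴.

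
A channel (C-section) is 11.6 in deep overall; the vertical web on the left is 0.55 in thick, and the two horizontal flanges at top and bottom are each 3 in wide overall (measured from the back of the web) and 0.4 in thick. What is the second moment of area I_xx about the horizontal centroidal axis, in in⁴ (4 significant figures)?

I_xx ≈ 133.0 in⁴

Split into non-overlapping primitives; take the origin at the lower-left of the bounding box.
Web: 0.55 × 11.6, A = 6.38 in², y = 5.8 in, Ī = 71.5411 in⁴.
Top flange (beyond web): 2.45 × 0.4, A = 0.98 in², y = 11.4 in, Ī = 0.0130667 in⁴.
Bottom flange (beyond web): 2.45 × 0.4, A = 0.98 in², y = 0.2 in, Ī = 0.0130667 in⁴.
By symmetry the centroid is at mid-height, ȳ = 5.8 in.
Transfer each piece to the horizontal centroidal axis using Ī + A·d² with d = y − 5.8:
  web: d = 0 in → contributes +71.5411 in⁴
  top flange (beyond web): d = 5.6 in → contributes +30.7459 in⁴
  bottom flange (beyond web): d = -5.6 in → contributes +30.7459 in⁴
Total I = 133.033 in⁴.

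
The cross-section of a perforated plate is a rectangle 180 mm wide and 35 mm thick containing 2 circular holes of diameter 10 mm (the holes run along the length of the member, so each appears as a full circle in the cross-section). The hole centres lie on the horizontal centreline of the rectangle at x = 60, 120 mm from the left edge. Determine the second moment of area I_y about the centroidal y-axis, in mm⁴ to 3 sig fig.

Split into non-overlapping primitives; take the origin at the lower-left of the bounding box.
Plate: 180 × 35, A = 6 300 mm², x = 90 mm, Ī = 17 010 000 mm⁴.
Hole 1 (subtracted): ⌀10, A = 78.54 mm², x = 60 mm, Ī = 490.87 mm⁴.
Hole 2 (subtracted): ⌀10, A = 78.54 mm², x = 120 mm, Ī = 490.87 mm⁴.
By symmetry the centroid is at mid-width, x̄ = 90 mm.
Transfer each piece to the centroidal y-axis using Ī + A·d² with d = x − 90:
  plate: d = 0 mm → contributes +17 010 000 mm⁴
  hole 1: d = -30 mm → contributes −71 177 mm⁴
  hole 2: d = 30 mm → contributes −71 177 mm⁴
Total I = 16 867 647 mm⁴.

I_y ≈ 1.69 × 10⁷ mm⁴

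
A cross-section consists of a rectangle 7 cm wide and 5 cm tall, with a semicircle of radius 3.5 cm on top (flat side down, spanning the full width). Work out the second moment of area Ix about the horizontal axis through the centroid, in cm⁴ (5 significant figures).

Ix ≈ 286.60 cm⁴

Decompose the section into non-overlapping parts with the origin at the bottom-left of its bounding rectangle.
Rectangular body: 7 × 5, A = 35 cm², y = 2.5 cm, Ī = 72.91667 cm⁴.
Semicircular cap: semicircle r = 3.5, A = 19.24226 cm², y = 6.485446 cm, Ī = 16.4704 cm⁴.
Centroid: ȳ = ΣA·y / ΣA = 3.913823 cm.
Transfer each piece to the horizontal axis through the centroid using Ī + A·d² with d = y − 3.913823:
  rectangular body: d = -1.413823 cm → contributes +142.8781 cm⁴
  semicircular cap: d = 2.571623 cm → contributes +143.7241 cm⁴
Total I = 286.6022 cm⁴.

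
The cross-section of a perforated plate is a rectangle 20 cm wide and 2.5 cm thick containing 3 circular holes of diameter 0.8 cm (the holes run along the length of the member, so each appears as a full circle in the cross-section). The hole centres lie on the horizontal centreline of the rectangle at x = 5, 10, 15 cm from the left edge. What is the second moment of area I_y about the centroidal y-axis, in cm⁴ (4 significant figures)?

I_y ≈ 1641 cm⁴

Split into non-overlapping primitives; take the origin at the lower-left of the bounding box.
Plate: 20 × 2.5, A = 50 cm², x = 10 cm, Ī = 1666.67 cm⁴.
Hole 1 (subtracted): ⌀0.8, A = 0.502655 cm², x = 5 cm, Ī = 0.0201062 cm⁴.
Hole 2 (subtracted): ⌀0.8, A = 0.502655 cm², x = 10 cm, Ī = 0.0201062 cm⁴.
Hole 3 (subtracted): ⌀0.8, A = 0.502655 cm², x = 15 cm, Ī = 0.0201062 cm⁴.
By symmetry the centroid is at mid-width, x̄ = 10 cm.
Transfer each piece to the centroidal y-axis using Ī + A·d² with d = x − 10:
  plate: d = 0 cm → contributes +1666.67 cm⁴
  hole 1: d = -5 cm → contributes −12.5865 cm⁴
  hole 2: d = 0 cm → contributes −0.0201062 cm⁴
  hole 3: d = 5 cm → contributes −12.5865 cm⁴
Total I = 1641.47 cm⁴.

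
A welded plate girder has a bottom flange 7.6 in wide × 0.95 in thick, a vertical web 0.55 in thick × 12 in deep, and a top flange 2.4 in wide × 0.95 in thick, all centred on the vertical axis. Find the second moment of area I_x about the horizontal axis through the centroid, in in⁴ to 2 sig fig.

Treat the section as a set of non-overlapping primitives; coordinates are from the bounding-box lower-left.
Bottom plate: 7.6 × 0.95, A = 7.22 in², y = 0.475 in, Ī = 0.543 in⁴.
Web plate: 0.55 × 12, A = 6.6 in², y = 6.95 in, Ī = 79.2 in⁴.
Top plate: 2.4 × 0.95, A = 2.28 in², y = 13.43 in, Ī = 0.1715 in⁴.
Centroid: ȳ = ΣA·y / ΣA = 4.963 in.
Transfer each piece to the horizontal axis through the centroid using Ī + A·d² with d = y − 4.963:
  bottom plate: d = -4.488 in → contributes +146 in⁴
  web plate: d = 1.987 in → contributes +105.3 in⁴
  top plate: d = 8.462 in → contributes +163.4 in⁴
Total I = 414.7 in⁴.

I_x ≈ 410 in⁴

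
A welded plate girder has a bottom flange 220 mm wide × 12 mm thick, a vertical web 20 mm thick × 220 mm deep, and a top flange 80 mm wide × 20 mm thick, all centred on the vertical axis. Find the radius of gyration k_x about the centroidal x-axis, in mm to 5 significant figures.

Split into non-overlapping primitives; take the origin at the lower-left of the bounding box.
Bottom plate: 220 × 12, A = 2 640 mm², y = 6 mm, Ī = 31 680 mm⁴.
Web plate: 20 × 220, A = 4 400 mm², y = 122 mm, Ī = 17 746 667 mm⁴.
Top plate: 80 × 20, A = 1 600 mm², y = 242 mm, Ī = 53333.33 mm⁴.
Centroid: ȳ = ΣA·y / ΣA = 108.7778 mm.
Transfer each piece to the centroidal x-axis using Ī + A·d² with d = y − 108.7778:
  bottom plate: d = -102.7778 mm → contributes +27 918 717 mm⁴
  web plate: d = 13.22222 mm → contributes +18 515 906 mm⁴
  top plate: d = 133.2222 mm → contributes +28 450 390 mm⁴
Total I = 74 885 013 mm⁴.
Radius of gyration: k = √(I/A) = √(74 885 013 / 8 640) = 93.09805 mm.

k_x ≈ 93.098 mm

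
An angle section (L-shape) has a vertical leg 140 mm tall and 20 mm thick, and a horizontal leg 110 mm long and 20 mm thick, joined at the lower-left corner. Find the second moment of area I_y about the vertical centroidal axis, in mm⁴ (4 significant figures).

I_y ≈ 4.623 × 10⁶ mm⁴

Decompose the section into non-overlapping parts with the origin at the bottom-left of its bounding rectangle.
Vertical leg: 20 × 140, A = 2 800 mm², x = 10 mm, Ī = 93333.3 mm⁴.
Horizontal leg (remainder): 90 × 20, A = 1 800 mm², x = 65 mm, Ī = 1 215 000 mm⁴.
Centroid: x̄ = ΣA·x / ΣA = 31.5217 mm.
Transfer each piece to the vertical centroidal axis using Ī + A·d² with d = x − 31.5217:
  vertical leg: d = -21.5217 mm → contributes +1 390 252 mm⁴
  horizontal leg (remainder): d = 33.4783 mm → contributes +3 232 429 mm⁴
Total I = 4 622 681 mm⁴.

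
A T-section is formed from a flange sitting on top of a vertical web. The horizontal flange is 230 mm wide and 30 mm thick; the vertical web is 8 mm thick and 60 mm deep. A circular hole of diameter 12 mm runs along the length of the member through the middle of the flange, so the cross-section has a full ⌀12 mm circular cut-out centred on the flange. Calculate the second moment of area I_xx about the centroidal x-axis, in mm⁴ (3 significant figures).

Decompose the section into non-overlapping parts with the origin at the bottom-left of its bounding rectangle.
Flange: 230 × 30, A = 6 900 mm², y = 75 mm, Ī = 517 500 mm⁴.
Web: 8 × 60, A = 480 mm², y = 30 mm, Ī = 144 000 mm⁴.
Hole (subtracted): ⌀12, A = 113.1 mm², y = 75 mm, Ī = 1017.9 mm⁴.
Centroid: ȳ = ΣA·y / ΣA = 72.028 mm.
Transfer each piece to the centroidal x-axis using Ī + A·d² with d = y − 72.028:
  flange: d = 2.9724 mm → contributes +578 462 mm⁴
  web: d = -42.028 mm → contributes +991 834 mm⁴
  hole: d = 2.9724 mm → contributes −2017.1 mm⁴
Total I = 1 568 279 mm⁴.

I_xx ≈ 1.57 × 10⁶ mm⁴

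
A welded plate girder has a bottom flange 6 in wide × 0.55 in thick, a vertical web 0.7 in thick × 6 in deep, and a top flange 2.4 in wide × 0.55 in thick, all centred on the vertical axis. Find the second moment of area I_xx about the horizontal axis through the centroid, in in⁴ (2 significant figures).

Treat the section as a set of non-overlapping primitives; coordinates are from the bounding-box lower-left.
Bottom plate: 6 × 0.55, A = 3.3 in², y = 0.275 in, Ī = 0.08319 in⁴.
Web plate: 0.7 × 6, A = 4.2 in², y = 3.55 in, Ī = 12.6 in⁴.
Top plate: 2.4 × 0.55, A = 1.32 in², y = 6.825 in, Ī = 0.03328 in⁴.
Centroid: ȳ = ΣA·y / ΣA = 2.815 in.
Transfer each piece to the horizontal axis through the centroid using Ī + A·d² with d = y − 2.815:
  bottom plate: d = -2.54 in → contributes +21.37 in⁴
  web plate: d = 0.7352 in → contributes +14.87 in⁴
  top plate: d = 4.01 in → contributes +21.26 in⁴
Total I = 57.5 in⁴.

I_xx ≈ 58 in⁴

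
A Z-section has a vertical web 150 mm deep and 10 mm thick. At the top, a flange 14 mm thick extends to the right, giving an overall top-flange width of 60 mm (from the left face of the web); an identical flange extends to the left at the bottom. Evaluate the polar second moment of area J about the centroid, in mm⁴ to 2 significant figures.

J ≈ 1.1 × 10⁷ mm⁴

Break the section into simple shapes (no overlaps), measuring from the bottom-left corner of the bounding box.
Web: 10 × 150, A = 1 500 mm², y = 75 mm, Ī = 2 812 500 mm⁴.
Top flange (beyond web): 50 × 14, A = 700 mm², y = 143 mm, Ī = 11 433 mm⁴.
Bottom flange (beyond web): 50 × 14, A = 700 mm², y = 7 mm, Ī = 11 433 mm⁴.
Centroid: ȳ = ΣA·y / ΣA = 75 mm.
Transfer each piece to the centroidal x-axis using Ī + A·d² with d = y − 75:
  web: d = 0 mm → contributes +2 812 500 mm⁴
  top flange (beyond web): d = 68 mm → contributes +3 248 233 mm⁴
  bottom flange (beyond web): d = -68 mm → contributes +3 248 233 mm⁴
Total I = 9 308 967 mm⁴.
For the y-axis: x̄ = 55 mm.
Repeating about the centroidal y-axis gives I_y = 1 564 167 mm⁴.
Polar second moment: J = I_x + I_y = 10 873 133 mm⁴.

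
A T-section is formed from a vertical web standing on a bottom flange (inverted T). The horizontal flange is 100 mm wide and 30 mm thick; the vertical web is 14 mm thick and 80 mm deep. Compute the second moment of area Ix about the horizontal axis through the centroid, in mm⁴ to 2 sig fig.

Treat the section as a set of non-overlapping primitives; coordinates are from the bounding-box lower-left.
Flange: 100 × 30, A = 3 000 mm², y = 15 mm, Ī = 225 000 mm⁴.
Web: 14 × 80, A = 1 120 mm², y = 70 mm, Ī = 597 333 mm⁴.
Centroid: ȳ = ΣA·y / ΣA = 29.95 mm.
Transfer each piece to the horizontal axis through the centroid using Ī + A·d² with d = y − 29.95:
  flange: d = -14.95 mm → contributes +895 638 mm⁴
  web: d = 40.05 mm → contributes +2 393 685 mm⁴
Total I = 3 289 324 mm⁴.

Ix ≈ 3.3 × 10⁶ mm⁴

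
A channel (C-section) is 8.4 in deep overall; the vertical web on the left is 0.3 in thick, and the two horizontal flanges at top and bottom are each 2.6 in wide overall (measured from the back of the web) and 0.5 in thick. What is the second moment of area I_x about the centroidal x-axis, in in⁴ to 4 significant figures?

I_x ≈ 50.75 in⁴

Break the section into simple shapes (no overlaps), measuring from the bottom-left corner of the bounding box.
Web: 0.3 × 8.4, A = 2.52 in², y = 4.2 in, Ī = 14.8176 in⁴.
Top flange (beyond web): 2.3 × 0.5, A = 1.15 in², y = 8.15 in, Ī = 0.0239583 in⁴.
Bottom flange (beyond web): 2.3 × 0.5, A = 1.15 in², y = 0.25 in, Ī = 0.0239583 in⁴.
By symmetry the centroid is at mid-height, ȳ = 4.2 in.
Transfer each piece to the centroidal x-axis using Ī + A·d² with d = y − 4.2:
  web: d = 0 in → contributes +14.8176 in⁴
  top flange (beyond web): d = 3.95 in → contributes +17.9668 in⁴
  bottom flange (beyond web): d = -3.95 in → contributes +17.9668 in⁴
Total I = 50.7513 in⁴.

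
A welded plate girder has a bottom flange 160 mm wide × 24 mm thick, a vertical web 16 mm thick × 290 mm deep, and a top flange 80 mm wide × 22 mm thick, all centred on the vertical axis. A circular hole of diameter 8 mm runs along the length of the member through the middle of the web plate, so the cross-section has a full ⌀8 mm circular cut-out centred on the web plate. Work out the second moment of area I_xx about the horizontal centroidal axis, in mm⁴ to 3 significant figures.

I_xx ≈ 1.60 × 10⁸ mm⁴

Treat the section as a set of non-overlapping primitives; coordinates are from the bounding-box lower-left.
Bottom plate: 160 × 24, A = 3 840 mm², y = 12 mm, Ī = 184 320 mm⁴.
Web plate: 16 × 290, A = 4 640 mm², y = 169 mm, Ī = 32 518 667 mm⁴.
Top plate: 80 × 22, A = 1 760 mm², y = 325 mm, Ī = 70 987 mm⁴.
Hole (subtracted): ⌀8, A = 50.265 mm², y = 169 mm, Ī = 201.06 mm⁴.
Centroid: ȳ = ΣA·y / ΣA = 136.78 mm.
Transfer each piece to the horizontal centroidal axis using Ī + A·d² with d = y − 136.78:
  bottom plate: d = -124.78 mm → contributes +59 972 671 mm⁴
  web plate: d = 32.221 mm → contributes +37 335 781 mm⁴
  top plate: d = 188.22 mm → contributes +62 422 538 mm⁴
  hole: d = 32.221 mm → contributes −52 385 mm⁴
Total I = 159 678 604 mm⁴.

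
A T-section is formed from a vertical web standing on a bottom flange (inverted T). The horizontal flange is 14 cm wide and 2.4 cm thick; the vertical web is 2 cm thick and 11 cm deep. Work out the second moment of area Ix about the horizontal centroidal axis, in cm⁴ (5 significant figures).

Ix ≈ 834.77 cm⁴

Break the section into simple shapes (no overlaps), measuring from the bottom-left corner of the bounding box.
Flange: 14 × 2.4, A = 33.6 cm², y = 1.2 cm, Ī = 16.128 cm⁴.
Web: 2 × 11, A = 22 cm², y = 7.9 cm, Ī = 221.8333 cm⁴.
Centroid: ȳ = ΣA·y / ΣA = 3.851079 cm.
Transfer each piece to the horizontal centroidal axis using Ī + A·d² with d = y − 3.851079:
  flange: d = -2.651079 cm → contributes +252.2762 cm⁴
  web: d = 4.048921 cm → contributes +582.4961 cm⁴
Total I = 834.7723 cm⁴.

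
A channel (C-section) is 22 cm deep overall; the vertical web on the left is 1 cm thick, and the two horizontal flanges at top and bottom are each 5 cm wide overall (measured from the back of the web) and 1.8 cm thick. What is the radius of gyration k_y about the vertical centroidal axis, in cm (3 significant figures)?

Treat the section as a set of non-overlapping primitives; coordinates are from the bounding-box lower-left.
Web: 1 × 22, A = 22 cm², x = 0.5 cm, Ī = 1.8333 cm⁴.
Top flange (beyond web): 4 × 1.8, A = 7.2 cm², x = 3 cm, Ī = 9.6 cm⁴.
Bottom flange (beyond web): 4 × 1.8, A = 7.2 cm², x = 3 cm, Ī = 9.6 cm⁴.
Centroid: x̄ = ΣA·x / ΣA = 1.489 cm.
Transfer each piece to the vertical centroidal axis using Ī + A·d² with d = x − 1.489:
  web: d = -0.98901 cm → contributes +23.352 cm⁴
  top flange (beyond web): d = 1.511 cm → contributes +26.038 cm⁴
  bottom flange (beyond web): d = 1.511 cm → contributes +26.038 cm⁴
Total I = 75.429 cm⁴.
Radius of gyration: k = √(I/A) = √(75.429 / 36.4) = 1.4395 cm.

k_y ≈ 1.44 cm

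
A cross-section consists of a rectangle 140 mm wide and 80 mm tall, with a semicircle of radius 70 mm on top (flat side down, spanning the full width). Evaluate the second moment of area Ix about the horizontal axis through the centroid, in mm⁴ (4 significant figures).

Decompose the section into non-overlapping parts with the origin at the bottom-left of its bounding rectangle.
Rectangular body: 140 × 80, A = 11 200 mm², y = 40 mm, Ī = 5 973 333 mm⁴.
Semicircular cap: semicircle r = 70, A = 7696.9 mm², y = 109.709 mm, Ī = 2 635 265 mm⁴.
Centroid: ȳ = ΣA·y / ΣA = 68.3932 mm.
Transfer each piece to the horizontal axis through the centroid using Ī + A·d² with d = y − 68.3932:
  rectangular body: d = -28.3932 mm → contributes +15 002 454 mm⁴
  semicircular cap: d = 41.3158 mm → contributes +15 773 817 mm⁴
Total I = 30 776 271 mm⁴.

Ix ≈ 3.078 × 10⁷ mm⁴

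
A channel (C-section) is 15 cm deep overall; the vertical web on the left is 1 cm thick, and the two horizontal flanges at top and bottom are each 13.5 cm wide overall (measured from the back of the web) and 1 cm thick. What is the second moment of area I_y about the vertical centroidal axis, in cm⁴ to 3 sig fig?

Split into non-overlapping primitives; take the origin at the lower-left of the bounding box.
Web: 1 × 15, A = 15 cm², x = 0.5 cm, Ī = 1.25 cm⁴.
Top flange (beyond web): 12.5 × 1, A = 12.5 cm², x = 7.25 cm, Ī = 162.76 cm⁴.
Bottom flange (beyond web): 12.5 × 1, A = 12.5 cm², x = 7.25 cm, Ī = 162.76 cm⁴.
Centroid: x̄ = ΣA·x / ΣA = 4.7188 cm.
Transfer each piece to the vertical centroidal axis using Ī + A·d² with d = x − 4.7188:
  web: d = -4.2188 cm → contributes +268.22 cm⁴
  top flange (beyond web): d = 2.5313 cm → contributes +242.85 cm⁴
  bottom flange (beyond web): d = 2.5313 cm → contributes +242.85 cm⁴
Total I = 753.92 cm⁴.

I_y ≈ 754 cm⁴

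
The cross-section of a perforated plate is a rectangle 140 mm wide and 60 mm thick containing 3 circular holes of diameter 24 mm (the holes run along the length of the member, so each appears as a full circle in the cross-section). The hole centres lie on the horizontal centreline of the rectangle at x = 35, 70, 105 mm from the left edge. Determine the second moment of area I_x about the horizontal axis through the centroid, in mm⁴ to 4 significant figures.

Treat the section as a set of non-overlapping primitives; coordinates are from the bounding-box lower-left.
Plate: 140 × 60, A = 8 400 mm², y = 30 mm, Ī = 2 520 000 mm⁴.
Hole 1 (subtracted): ⌀24, A = 452.389 mm², y = 30 mm, Ī = 16 286 mm⁴.
Hole 2 (subtracted): ⌀24, A = 452.389 mm², y = 30 mm, Ī = 16 286 mm⁴.
Hole 3 (subtracted): ⌀24, A = 452.389 mm², y = 30 mm, Ī = 16 286 mm⁴.
By symmetry the centroid is at mid-height, ȳ = 30 mm.
All pieces are centred on the horizontal axis through the centroid, so I = ΣĪ (holes subtracted) = 2 471 142 mm⁴.

I_x ≈ 2.471 × 10⁶ mm⁴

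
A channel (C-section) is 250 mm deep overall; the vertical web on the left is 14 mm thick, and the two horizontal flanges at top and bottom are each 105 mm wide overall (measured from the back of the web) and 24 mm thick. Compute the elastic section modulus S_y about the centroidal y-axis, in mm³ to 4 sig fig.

Break the section into simple shapes (no overlaps), measuring from the bottom-left corner of the bounding box.
Web: 14 × 250, A = 3 500 mm², x = 7 mm, Ī = 57166.7 mm⁴.
Top flange (beyond web): 91 × 24, A = 2 184 mm², x = 59.5 mm, Ī = 1 507 142 mm⁴.
Bottom flange (beyond web): 91 × 24, A = 2 184 mm², x = 59.5 mm, Ī = 1 507 142 mm⁴.
Centroid: x̄ = ΣA·x / ΣA = 36.1459 mm.
Transfer each piece to the centroidal y-axis using Ī + A·d² with d = x − 36.1459:
  web: d = -29.1459 mm → contributes +3 030 360 mm⁴
  top flange (beyond web): d = 23.3541 mm → contributes +2 698 325 mm⁴
  bottom flange (beyond web): d = 23.3541 mm → contributes +2 698 325 mm⁴
Total I = 8 427 011 mm⁴.
Extreme fibre distance c = 68.8541 mm; S = I/c = 122 389 mm³.

S_y ≈ 1.224 × 10⁵ mm³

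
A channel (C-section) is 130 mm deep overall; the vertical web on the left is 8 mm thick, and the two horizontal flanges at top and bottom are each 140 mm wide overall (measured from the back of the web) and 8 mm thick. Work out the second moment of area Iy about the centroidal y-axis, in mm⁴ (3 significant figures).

Iy ≈ 6.49 × 10⁶ mm⁴

Break the section into simple shapes (no overlaps), measuring from the bottom-left corner of the bounding box.
Web: 8 × 130, A = 1 040 mm², x = 4 mm, Ī = 5546.7 mm⁴.
Top flange (beyond web): 132 × 8, A = 1 056 mm², x = 74 mm, Ī = 1 533 312 mm⁴.
Bottom flange (beyond web): 132 × 8, A = 1 056 mm², x = 74 mm, Ī = 1 533 312 mm⁴.
Centroid: x̄ = ΣA·x / ΣA = 50.904 mm.
Transfer each piece to the centroidal y-axis using Ī + A·d² with d = x − 50.904:
  web: d = -46.904 mm → contributes +2 293 488 mm⁴
  top flange (beyond web): d = 23.096 mm → contributes +2 096 631 mm⁴
  bottom flange (beyond web): d = 23.096 mm → contributes +2 096 631 mm⁴
Total I = 6 486 749 mm⁴.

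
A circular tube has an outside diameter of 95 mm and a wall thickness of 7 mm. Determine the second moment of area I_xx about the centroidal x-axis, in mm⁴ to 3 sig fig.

Split into non-overlapping primitives; take the origin at the lower-left of the bounding box.
Outer circle: ⌀95, A = 7088.2 mm², y = 47.5 mm, Ī = 3 998 198 mm⁴.
Bore (subtracted): ⌀81, A = 5 153 mm², y = 47.5 mm, Ī = 2 113 051 mm⁴.
By symmetry the centroid is at mid-height, ȳ = 47.5 mm.
All pieces are centred on the centroidal x-axis, so I = ΣĪ (holes subtracted) = 1 885 147 mm⁴.

I_xx ≈ 1.89 × 10⁶ mm⁴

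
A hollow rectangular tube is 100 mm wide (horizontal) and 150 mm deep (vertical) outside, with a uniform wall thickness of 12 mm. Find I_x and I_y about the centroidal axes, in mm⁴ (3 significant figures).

I_x ≈ 1.55 × 10⁷ mm⁴, I_y ≈ 7.89 × 10⁶ mm⁴

Decompose the section into non-overlapping parts with the origin at the bottom-left of its bounding rectangle.
Outer rectangle: 100 × 150, A = 15 000 mm², y = 75 mm, Ī = 28 125 000 mm⁴.
Inner void (subtracted): 76 × 126, A = 9 576 mm², y = 75 mm, Ī = 12 669 048 mm⁴.
By symmetry the centroid is at mid-height, ȳ = 75 mm.
All pieces are centred on the centroidal x-axis, so I = ΣĪ (holes subtracted) = 15 455 952 mm⁴.
Repeating about the centroidal y-axis gives I_y = 7 890 752 mm⁴.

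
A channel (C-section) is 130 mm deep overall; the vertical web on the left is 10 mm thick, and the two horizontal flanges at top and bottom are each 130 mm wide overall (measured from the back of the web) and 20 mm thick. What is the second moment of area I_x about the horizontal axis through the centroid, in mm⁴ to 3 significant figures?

Treat the section as a set of non-overlapping primitives; coordinates are from the bounding-box lower-left.
Web: 10 × 130, A = 1 300 mm², y = 65 mm, Ī = 1 830 833 mm⁴.
Top flange (beyond web): 120 × 20, A = 2 400 mm², y = 120 mm, Ī = 80 000 mm⁴.
Bottom flange (beyond web): 120 × 20, A = 2 400 mm², y = 10 mm, Ī = 80 000 mm⁴.
By symmetry the centroid is at mid-height, ȳ = 65 mm.
Transfer each piece to the horizontal axis through the centroid using Ī + A·d² with d = y − 65:
  web: d = 0 mm → contributes +1 830 833 mm⁴
  top flange (beyond web): d = 55 mm → contributes +7 340 000 mm⁴
  bottom flange (beyond web): d = -55 mm → contributes +7 340 000 mm⁴
Total I = 16 510 833 mm⁴.

I_x ≈ 1.65 × 10⁷ mm⁴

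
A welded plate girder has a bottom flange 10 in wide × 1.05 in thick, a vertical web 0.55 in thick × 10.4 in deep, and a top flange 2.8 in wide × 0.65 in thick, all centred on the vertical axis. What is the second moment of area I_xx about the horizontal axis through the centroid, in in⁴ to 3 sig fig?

I_xx ≈ 313 in⁴

Decompose the section into non-overlapping parts with the origin at the bottom-left of its bounding rectangle.
Bottom plate: 10 × 1.05, A = 10.5 in², y = 0.525 in, Ī = 0.96469 in⁴.
Web plate: 0.55 × 10.4, A = 5.72 in², y = 6.25 in, Ī = 51.556 in⁴.
Top plate: 2.8 × 0.65, A = 1.82 in², y = 11.775 in, Ī = 0.064079 in⁴.
Centroid: ȳ = ΣA·y / ΣA = 3.4752 in.
Transfer each piece to the horizontal axis through the centroid using Ī + A·d² with d = y − 3.4752:
  bottom plate: d = -2.9502 in → contributes +92.355 in⁴
  web plate: d = 2.7748 in → contributes +95.597 in⁴
  top plate: d = 8.2998 in → contributes +125.44 in⁴
Total I = 313.39 in⁴.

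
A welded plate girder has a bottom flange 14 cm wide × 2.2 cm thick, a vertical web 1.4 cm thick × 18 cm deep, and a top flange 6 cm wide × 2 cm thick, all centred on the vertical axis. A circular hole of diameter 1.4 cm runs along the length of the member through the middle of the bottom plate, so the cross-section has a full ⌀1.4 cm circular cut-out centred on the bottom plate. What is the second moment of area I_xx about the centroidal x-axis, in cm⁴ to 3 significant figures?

Decompose the section into non-overlapping parts with the origin at the bottom-left of its bounding rectangle.
Bottom plate: 14 × 2.2, A = 30.8 cm², y = 1.1 cm, Ī = 12.423 cm⁴.
Web plate: 1.4 × 18, A = 25.2 cm², y = 11.2 cm, Ī = 680.4 cm⁴.
Top plate: 6 × 2, A = 12 cm², y = 21.2 cm, Ī = 4 cm⁴.
Hole (subtracted): ⌀1.4, A = 1.5394 cm², y = 1.1 cm, Ī = 0.18857 cm⁴.
Centroid: ȳ = ΣA·y / ΣA = 8.5589 cm.
Transfer each piece to the centroidal x-axis using Ī + A·d² with d = y − 8.5589:
  bottom plate: d = -7.4589 cm → contributes +1 726 cm⁴
  web plate: d = 2.6411 cm → contributes +856.19 cm⁴
  top plate: d = 12.641 cm → contributes +1921.6 cm⁴
  hole: d = -7.4589 cm → contributes −85.831 cm⁴
Total I = 4417.9 cm⁴.

I_xx ≈ 4420 cm⁴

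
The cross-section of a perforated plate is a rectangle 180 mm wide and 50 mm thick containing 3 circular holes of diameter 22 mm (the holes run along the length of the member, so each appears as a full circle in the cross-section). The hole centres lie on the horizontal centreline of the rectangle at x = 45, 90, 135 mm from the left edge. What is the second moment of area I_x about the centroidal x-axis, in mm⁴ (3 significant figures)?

I_x ≈ 1.84 × 10⁶ mm⁴

Split into non-overlapping primitives; take the origin at the lower-left of the bounding box.
Plate: 180 × 50, A = 9 000 mm², y = 25 mm, Ī = 1 875 000 mm⁴.
Hole 1 (subtracted): ⌀22, A = 380.13 mm², y = 25 mm, Ī = 11 499 mm⁴.
Hole 2 (subtracted): ⌀22, A = 380.13 mm², y = 25 mm, Ī = 11 499 mm⁴.
Hole 3 (subtracted): ⌀22, A = 380.13 mm², y = 25 mm, Ī = 11 499 mm⁴.
By symmetry the centroid is at mid-height, ȳ = 25 mm.
All pieces are centred on the centroidal x-axis, so I = ΣĪ (holes subtracted) = 1 840 503 mm⁴.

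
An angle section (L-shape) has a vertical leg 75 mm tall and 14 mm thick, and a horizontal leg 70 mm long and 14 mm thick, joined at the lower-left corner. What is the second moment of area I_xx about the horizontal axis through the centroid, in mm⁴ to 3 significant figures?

I_xx ≈ 9.23 × 10⁵ mm⁴

Split into non-overlapping primitives; take the origin at the lower-left of the bounding box.
Vertical leg: 14 × 75, A = 1 050 mm², y = 37.5 mm, Ī = 492 188 mm⁴.
Horizontal leg (remainder): 56 × 14, A = 784 mm², y = 7 mm, Ī = 12 805 mm⁴.
Centroid: ȳ = ΣA·y / ΣA = 24.462 mm.
Transfer each piece to the horizontal axis through the centroid using Ī + A·d² with d = y − 24.462:
  vertical leg: d = 13.038 mm → contributes +670 681 mm⁴
  horizontal leg (remainder): d = -17.462 mm → contributes +251 859 mm⁴
Total I = 922 540 mm⁴.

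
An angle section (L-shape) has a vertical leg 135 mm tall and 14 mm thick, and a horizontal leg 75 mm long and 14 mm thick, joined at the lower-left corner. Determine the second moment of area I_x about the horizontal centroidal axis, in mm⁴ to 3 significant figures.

Break the section into simple shapes (no overlaps), measuring from the bottom-left corner of the bounding box.
Vertical leg: 14 × 135, A = 1 890 mm², y = 67.5 mm, Ī = 2 870 438 mm⁴.
Horizontal leg (remainder): 61 × 14, A = 854 mm², y = 7 mm, Ī = 13 949 mm⁴.
Centroid: ȳ = ΣA·y / ΣA = 48.671 mm.
Transfer each piece to the horizontal centroidal axis using Ī + A·d² with d = y − 48.671:
  vertical leg: d = 18.829 mm → contributes +3 540 507 mm⁴
  horizontal leg (remainder): d = -41.671 mm → contributes +1 496 890 mm⁴
Total I = 5 037 398 mm⁴.

I_x ≈ 5.04 × 10⁶ mm⁴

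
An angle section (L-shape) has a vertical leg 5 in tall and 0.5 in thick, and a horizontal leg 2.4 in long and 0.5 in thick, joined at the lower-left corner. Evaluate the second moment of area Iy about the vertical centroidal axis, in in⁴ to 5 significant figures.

Iy ≈ 1.3292 in⁴

Decompose the section into non-overlapping parts with the origin at the bottom-left of its bounding rectangle.
Vertical leg: 0.5 × 5, A = 2.5 in², x = 0.25 in, Ī = 0.05208333 in⁴.
Horizontal leg (remainder): 1.9 × 0.5, A = 0.95 in², x = 1.45 in, Ī = 0.2857917 in⁴.
Centroid: x̄ = ΣA·x / ΣA = 0.5804348 in.
Transfer each piece to the vertical centroidal axis using Ī + A·d² with d = x − 0.5804348:
  vertical leg: d = -0.3304348 in → contributes +0.3250512 in⁴
  horizontal leg (remainder): d = 0.8695652 in → contributes +1.004128 in⁴
Total I = 1.329179 in⁴.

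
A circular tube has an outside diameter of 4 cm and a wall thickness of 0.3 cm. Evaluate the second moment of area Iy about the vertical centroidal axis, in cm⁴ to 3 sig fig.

Iy ≈ 6.01 cm⁴

Decompose the section into non-overlapping parts with the origin at the bottom-left of its bounding rectangle.
Outer circle: ⌀4, A = 12.566 cm², x = 2 cm, Ī = 12.566 cm⁴.
Bore (subtracted): ⌀3.4, A = 9.0792 cm², x = 2 cm, Ī = 6.5597 cm⁴.
By symmetry the centroid is at mid-width, x̄ = 2 cm.
All pieces are centred on the vertical centroidal axis, so I = ΣĪ (holes subtracted) = 6.0066 cm⁴.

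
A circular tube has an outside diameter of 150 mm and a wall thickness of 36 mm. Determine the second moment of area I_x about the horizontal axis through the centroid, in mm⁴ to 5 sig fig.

Treat the section as a set of non-overlapping primitives; coordinates are from the bounding-box lower-left.
Outer circle: ⌀150, A = 17671.46 mm², y = 75 mm, Ī = 24 850 489 mm⁴.
Bore (subtracted): ⌀78, A = 4778.362 mm², y = 75 mm, Ī = 1 816 972 mm⁴.
By symmetry the centroid is at mid-height, ȳ = 75 mm.
All pieces are centred on the horizontal axis through the centroid, so I = ΣĪ (holes subtracted) = 23 033 516 mm⁴.

I_x ≈ 2.3034 × 10⁷ mm⁴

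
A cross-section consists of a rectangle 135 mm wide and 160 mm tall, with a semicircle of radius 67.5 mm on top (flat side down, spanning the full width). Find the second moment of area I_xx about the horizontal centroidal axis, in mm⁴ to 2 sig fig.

Treat the section as a set of non-overlapping primitives; coordinates are from the bounding-box lower-left.
Rectangular body: 135 × 160, A = 21 600 mm², y = 80 mm, Ī = 46 080 000 mm⁴.
Semicircular cap: semicircle r = 67.5, A = 7 157 mm², y = 188.6 mm, Ī = 2 278 490 mm⁴.
Centroid: ȳ = ΣA·y / ΣA = 107 mm.
Transfer each piece to the horizontal centroidal axis using Ī + A·d² with d = y − 107:
  rectangular body: d = -27.04 mm → contributes +61 873 043 mm⁴
  semicircular cap: d = 81.61 mm → contributes +49 942 673 mm⁴
Total I = 111 815 716 mm⁴.

I_xx ≈ 1.1 × 10⁸ mm⁴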